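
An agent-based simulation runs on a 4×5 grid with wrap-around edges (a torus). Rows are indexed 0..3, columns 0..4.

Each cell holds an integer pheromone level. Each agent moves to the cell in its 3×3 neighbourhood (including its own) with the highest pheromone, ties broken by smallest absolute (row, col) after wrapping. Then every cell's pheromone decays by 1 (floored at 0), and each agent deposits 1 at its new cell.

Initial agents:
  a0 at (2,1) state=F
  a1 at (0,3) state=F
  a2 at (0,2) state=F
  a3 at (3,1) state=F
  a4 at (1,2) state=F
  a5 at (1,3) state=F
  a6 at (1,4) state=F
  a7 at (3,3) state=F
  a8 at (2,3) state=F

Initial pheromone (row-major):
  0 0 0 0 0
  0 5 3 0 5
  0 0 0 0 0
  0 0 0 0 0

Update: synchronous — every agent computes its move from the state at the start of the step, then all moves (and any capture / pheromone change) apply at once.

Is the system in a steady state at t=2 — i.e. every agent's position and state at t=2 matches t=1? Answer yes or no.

t=1: a0@(1,1) a1@(1,4) a2@(1,1) a3@(0,0) a4@(1,1) a5@(1,4) a6@(1,4) a7@(0,2) a8@(1,4) | pheromone: 1 0 1 0 0 / 0 7 2 0 8 / 0 0 0 0 0 / 0 0 0 0 0
t=2: a0@(1,1) a1@(1,4) a2@(1,1) a3@(1,4) a4@(1,1) a5@(1,4) a6@(1,4) a7@(1,1) a8@(1,4) | pheromone: 0 0 0 0 0 / 0 10 1 0 12 / 0 0 0 0 0 / 0 0 0 0 0

no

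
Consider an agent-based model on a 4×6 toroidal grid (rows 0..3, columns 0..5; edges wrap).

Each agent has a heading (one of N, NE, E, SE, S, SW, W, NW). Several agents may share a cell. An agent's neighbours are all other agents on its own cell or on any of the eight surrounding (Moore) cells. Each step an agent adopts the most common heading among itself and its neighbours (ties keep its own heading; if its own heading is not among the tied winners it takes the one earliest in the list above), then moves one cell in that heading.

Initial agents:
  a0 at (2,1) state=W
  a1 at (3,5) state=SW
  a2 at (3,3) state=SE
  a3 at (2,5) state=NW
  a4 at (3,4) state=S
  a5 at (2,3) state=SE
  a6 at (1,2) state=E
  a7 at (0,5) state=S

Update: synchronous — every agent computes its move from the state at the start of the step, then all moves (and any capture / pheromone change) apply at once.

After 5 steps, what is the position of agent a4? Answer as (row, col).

(0, 4)

t=1: a0@(2,0):W a1@(0,5):S a2@(0,4):SE a3@(1,4):NW a4@(0,4):S a5@(3,4):SE a6@(1,3):E a7@(1,5):S
t=2: a0@(2,5):W a1@(1,5):S a2@(1,4):S a3@(2,4):S a4@(1,4):S a5@(0,5):SE a6@(1,4):E a7@(2,5):S
t=3: a0@(3,5):S a1@(2,5):S a2@(2,4):S a3@(3,4):S a4@(2,4):S a5@(1,5):S a6@(2,4):S a7@(3,5):S
t=4: a0@(0,5):S a1@(3,5):S a2@(3,4):S a3@(0,4):S a4@(3,4):S a5@(2,5):S a6@(3,4):S a7@(0,5):S
t=5: a0@(1,5):S a1@(0,5):S a2@(0,4):S a3@(1,4):S a4@(0,4):S a5@(3,5):S a6@(0,4):S a7@(1,5):S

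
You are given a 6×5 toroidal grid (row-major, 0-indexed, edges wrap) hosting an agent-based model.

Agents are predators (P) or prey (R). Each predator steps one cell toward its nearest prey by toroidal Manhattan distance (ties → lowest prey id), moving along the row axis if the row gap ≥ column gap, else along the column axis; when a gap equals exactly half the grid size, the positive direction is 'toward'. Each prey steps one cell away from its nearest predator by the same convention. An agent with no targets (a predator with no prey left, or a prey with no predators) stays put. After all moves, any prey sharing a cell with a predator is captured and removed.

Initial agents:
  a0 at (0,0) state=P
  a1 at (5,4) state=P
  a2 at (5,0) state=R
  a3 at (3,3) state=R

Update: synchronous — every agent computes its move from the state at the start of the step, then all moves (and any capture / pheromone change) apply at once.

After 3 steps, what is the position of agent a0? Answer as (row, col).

(3, 0)

t=1: a0@(5,0):P a1@(5,0):P a2@(4,0):R a3@(2,3):R
t=2: a0@(4,0):P a1@(4,0):P a2@(3,0):R a3@(1,3):R
t=3: a0@(3,0):P a1@(3,0):P a2@(2,0):R a3@(0,3):R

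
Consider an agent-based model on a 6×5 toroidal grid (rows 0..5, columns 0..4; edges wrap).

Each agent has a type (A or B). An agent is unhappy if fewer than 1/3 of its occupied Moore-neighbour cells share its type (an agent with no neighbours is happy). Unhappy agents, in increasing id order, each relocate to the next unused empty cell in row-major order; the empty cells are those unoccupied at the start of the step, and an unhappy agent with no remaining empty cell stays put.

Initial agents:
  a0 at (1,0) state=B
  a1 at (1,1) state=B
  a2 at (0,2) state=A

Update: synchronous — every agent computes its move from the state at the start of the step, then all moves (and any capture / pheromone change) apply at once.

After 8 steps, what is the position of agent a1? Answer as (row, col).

(1, 1)

t=1: a0@(1,0):B a1@(1,1):B a2@(0,0):A
t=2: a0@(1,0):B a1@(1,1):B a2@(0,1):A
t=3: a0@(1,0):B a1@(1,1):B a2@(0,0):A
t=4: a0@(1,0):B a1@(1,1):B a2@(0,1):A
t=5: a0@(1,0):B a1@(1,1):B a2@(0,0):A
t=6: a0@(1,0):B a1@(1,1):B a2@(0,1):A
t=7: a0@(1,0):B a1@(1,1):B a2@(0,0):A
t=8: a0@(1,0):B a1@(1,1):B a2@(0,1):A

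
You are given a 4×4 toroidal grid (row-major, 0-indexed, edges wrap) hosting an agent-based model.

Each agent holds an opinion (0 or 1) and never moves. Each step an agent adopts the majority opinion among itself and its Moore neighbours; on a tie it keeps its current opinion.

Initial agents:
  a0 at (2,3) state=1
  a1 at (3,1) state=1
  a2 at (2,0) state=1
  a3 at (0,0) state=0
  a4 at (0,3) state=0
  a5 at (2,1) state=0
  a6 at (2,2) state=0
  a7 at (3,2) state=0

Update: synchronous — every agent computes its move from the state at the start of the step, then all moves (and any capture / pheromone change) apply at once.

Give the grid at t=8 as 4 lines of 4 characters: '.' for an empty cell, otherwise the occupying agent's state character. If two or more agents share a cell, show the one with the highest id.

t=1: a0@(2,3):1 a1@(3,1):0 a2@(2,0):1 a3@(0,0):0 a4@(0,3):0 a5@(2,1):0 a6@(2,2):0 a7@(3,2):0
t=2: (unchanged — steady state)

0..0
....
1001
.00.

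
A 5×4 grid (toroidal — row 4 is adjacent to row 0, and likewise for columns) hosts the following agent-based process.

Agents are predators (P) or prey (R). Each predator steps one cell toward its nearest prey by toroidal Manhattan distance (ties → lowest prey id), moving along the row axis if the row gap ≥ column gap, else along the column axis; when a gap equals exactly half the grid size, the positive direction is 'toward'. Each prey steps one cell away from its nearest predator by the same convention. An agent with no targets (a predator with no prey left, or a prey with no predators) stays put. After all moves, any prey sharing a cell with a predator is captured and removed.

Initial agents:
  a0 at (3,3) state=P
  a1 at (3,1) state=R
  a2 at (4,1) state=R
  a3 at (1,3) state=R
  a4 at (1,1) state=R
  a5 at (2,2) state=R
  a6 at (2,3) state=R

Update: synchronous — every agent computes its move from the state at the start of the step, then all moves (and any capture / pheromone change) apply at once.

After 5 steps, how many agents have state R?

t=1: a0@(2,3):P a1@(3,0):R a2@(4,0):R a3@(0,3):R a4@(0,1):R a5@(1,2):R a6@(1,3):R
t=2: a0@(1,3):P a1@(4,0):R a2@(0,0):R a3@(4,3):R a4@(4,1):R a5@(0,2):R a6@(0,3):R
t=3: a0@(0,3):P a1@(3,0):R a2@(4,0):R a3@(3,3):R a4@(3,1):R a5@(4,2):R a6@(4,3):R
t=4: a0@(4,3):P a1@(2,0):R a2@(3,0):R a3@(2,3):R a4@(2,1):R a5@(3,2):R a6@(3,3):R
t=5: a0@(3,3):P a1@(1,0):R a2@(2,0):R a3@(1,3):R a4@(1,1):R a5@(2,2):R a6@(2,3):R

6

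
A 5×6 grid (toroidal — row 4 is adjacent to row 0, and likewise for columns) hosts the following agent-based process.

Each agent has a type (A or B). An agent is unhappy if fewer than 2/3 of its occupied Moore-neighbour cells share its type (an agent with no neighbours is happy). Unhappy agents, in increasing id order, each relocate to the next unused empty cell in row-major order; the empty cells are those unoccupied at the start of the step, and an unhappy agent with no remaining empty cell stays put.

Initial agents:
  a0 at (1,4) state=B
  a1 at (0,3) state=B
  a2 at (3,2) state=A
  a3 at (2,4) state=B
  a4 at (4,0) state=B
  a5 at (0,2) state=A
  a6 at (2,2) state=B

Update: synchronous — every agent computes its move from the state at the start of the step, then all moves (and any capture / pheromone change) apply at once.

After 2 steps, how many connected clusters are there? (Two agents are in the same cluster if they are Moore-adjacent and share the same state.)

2

t=1: a0@(1,4):B a1@(0,0):B a2@(0,1):A a3@(2,4):B a4@(4,0):B a5@(0,4):A a6@(0,5):B
t=2: a0@(1,4):B a1@(0,0):B a2@(0,2):A a3@(2,4):B a4@(4,0):B a5@(0,3):A a6@(0,5):B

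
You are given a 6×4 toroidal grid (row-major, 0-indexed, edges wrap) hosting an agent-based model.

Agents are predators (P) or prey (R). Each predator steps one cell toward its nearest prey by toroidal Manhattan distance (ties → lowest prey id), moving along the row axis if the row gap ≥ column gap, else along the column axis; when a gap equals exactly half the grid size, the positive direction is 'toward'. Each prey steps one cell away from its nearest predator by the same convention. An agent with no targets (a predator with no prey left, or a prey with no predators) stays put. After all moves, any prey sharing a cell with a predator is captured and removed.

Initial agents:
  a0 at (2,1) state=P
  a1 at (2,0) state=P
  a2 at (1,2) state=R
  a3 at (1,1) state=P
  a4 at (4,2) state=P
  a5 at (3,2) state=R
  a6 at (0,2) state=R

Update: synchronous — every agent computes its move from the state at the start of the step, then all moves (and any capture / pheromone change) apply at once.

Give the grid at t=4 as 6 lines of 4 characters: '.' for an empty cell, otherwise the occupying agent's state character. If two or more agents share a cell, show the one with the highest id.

....
PPR.
PR..
....
..R.
....

t=1: a0@(1,1):P a1@(2,1):P a2@(1,3):R a3@(1,2):P a4@(3,2):P a5@(2,2):R a6@(5,2):R
t=2: a0@(1,2):P a1@(2,2):P a2@(1,0):R a3@(1,3):P a4@(2,2):P a5@(2,3):R a6@(4,2):R
t=3: a0@(1,3):P a1@(2,3):P a2@(1,1):R a3@(1,0):P a4@(2,3):P a5@(2,0):R a6@(5,2):R
t=4: a0@(1,0):P a1@(2,0):P a2@(1,2):R a3@(1,1):P a4@(2,0):P a5@(2,1):R a6@(4,2):R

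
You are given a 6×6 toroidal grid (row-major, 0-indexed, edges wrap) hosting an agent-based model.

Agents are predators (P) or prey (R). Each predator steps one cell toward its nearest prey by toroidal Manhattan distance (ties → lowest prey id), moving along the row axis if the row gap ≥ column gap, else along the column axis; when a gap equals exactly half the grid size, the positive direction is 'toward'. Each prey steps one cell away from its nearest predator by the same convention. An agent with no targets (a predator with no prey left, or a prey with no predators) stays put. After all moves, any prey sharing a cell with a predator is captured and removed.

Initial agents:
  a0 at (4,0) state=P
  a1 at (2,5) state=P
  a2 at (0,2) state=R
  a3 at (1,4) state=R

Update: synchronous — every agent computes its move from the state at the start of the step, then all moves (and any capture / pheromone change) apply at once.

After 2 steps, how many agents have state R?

t=1: a0@(5,0):P a1@(1,5):P a2@(1,2):R a3@(0,4):R
t=2: a0@(5,5):P a1@(0,5):P a2@(1,1):R a3@(5,4):R

2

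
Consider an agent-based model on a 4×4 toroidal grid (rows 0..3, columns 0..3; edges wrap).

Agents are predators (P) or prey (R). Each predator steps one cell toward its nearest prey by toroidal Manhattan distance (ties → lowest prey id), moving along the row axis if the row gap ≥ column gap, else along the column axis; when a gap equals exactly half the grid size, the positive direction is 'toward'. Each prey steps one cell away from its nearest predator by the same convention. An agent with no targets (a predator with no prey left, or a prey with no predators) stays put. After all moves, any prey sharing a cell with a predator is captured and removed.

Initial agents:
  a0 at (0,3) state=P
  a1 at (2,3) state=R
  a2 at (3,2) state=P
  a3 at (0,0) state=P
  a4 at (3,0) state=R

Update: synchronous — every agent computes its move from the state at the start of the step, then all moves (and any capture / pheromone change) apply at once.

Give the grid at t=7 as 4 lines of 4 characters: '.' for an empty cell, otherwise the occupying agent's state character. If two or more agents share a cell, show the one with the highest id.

R...
P..P
....
....

t=1: a0@(1,3):P a2@(2,2):P a3@(3,0):P a4@(2,0):R
t=2: a0@(2,3):P a2@(2,3):P a3@(2,0):P a4@(1,0):R
t=3: a0@(1,3):P a2@(1,3):P a3@(1,0):P a4@(0,0):R
t=4: a0@(0,3):P a2@(0,3):P a3@(0,0):P a4@(3,0):R
t=5: a0@(3,3):P a2@(3,3):P a3@(3,0):P a4@(2,0):R
t=6: a0@(2,3):P a2@(2,3):P a3@(2,0):P a4@(1,0):R
t=7: a0@(1,3):P a2@(1,3):P a3@(1,0):P a4@(0,0):R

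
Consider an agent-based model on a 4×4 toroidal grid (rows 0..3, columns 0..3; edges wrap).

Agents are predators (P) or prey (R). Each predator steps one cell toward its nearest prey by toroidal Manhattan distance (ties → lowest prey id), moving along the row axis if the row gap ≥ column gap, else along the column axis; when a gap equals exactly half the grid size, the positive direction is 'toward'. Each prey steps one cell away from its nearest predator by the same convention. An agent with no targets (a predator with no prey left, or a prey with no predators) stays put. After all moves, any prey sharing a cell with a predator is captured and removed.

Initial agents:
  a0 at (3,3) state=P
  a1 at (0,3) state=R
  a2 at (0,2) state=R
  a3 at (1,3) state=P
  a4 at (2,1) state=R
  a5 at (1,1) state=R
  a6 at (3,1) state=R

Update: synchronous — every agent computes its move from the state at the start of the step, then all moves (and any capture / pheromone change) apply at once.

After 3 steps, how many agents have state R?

t=1: a0@(0,3):P a1@(1,3):R a2@(1,2):R a3@(0,3):P a4@(2,0):R a5@(1,0):R a6@(3,0):R
t=2: a0@(1,3):P a1@(2,3):R a2@(2,2):R a3@(1,3):P a4@(1,0):R a5@(2,0):R a6@(2,0):R
t=3: a0@(2,3):P a1@(3,3):R a2@(3,2):R a3@(2,3):P a4@(1,1):R a5@(3,0):R a6@(3,0):R

5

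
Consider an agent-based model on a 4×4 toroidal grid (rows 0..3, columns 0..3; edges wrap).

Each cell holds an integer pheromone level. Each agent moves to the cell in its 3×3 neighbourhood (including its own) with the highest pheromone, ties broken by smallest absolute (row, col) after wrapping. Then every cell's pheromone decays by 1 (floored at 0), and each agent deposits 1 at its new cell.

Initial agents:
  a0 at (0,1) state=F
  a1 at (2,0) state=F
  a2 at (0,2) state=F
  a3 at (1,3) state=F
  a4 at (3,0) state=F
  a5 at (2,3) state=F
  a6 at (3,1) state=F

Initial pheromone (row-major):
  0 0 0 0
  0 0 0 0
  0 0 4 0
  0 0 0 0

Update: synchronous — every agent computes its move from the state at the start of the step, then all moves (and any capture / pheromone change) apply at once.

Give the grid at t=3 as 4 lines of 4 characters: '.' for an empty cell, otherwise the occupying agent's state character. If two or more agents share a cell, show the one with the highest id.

t=1: a0@(0,0) a1@(1,0) a2@(0,1) a3@(2,2) a4@(0,0) a5@(2,2) a6@(2,2) | pheromone: 2 1 0 0 / 1 0 0 0 / 0 0 6 0 / 0 0 0 0
t=2: a0@(0,0) a1@(0,0) a2@(0,0) a3@(2,2) a4@(0,0) a5@(2,2) a6@(2,2) | pheromone: 5 0 0 0 / 0 0 0 0 / 0 0 8 0 / 0 0 0 0
t=3: a0@(0,0) a1@(0,0) a2@(0,0) a3@(2,2) a4@(0,0) a5@(2,2) a6@(2,2) | pheromone: 8 0 0 0 / 0 0 0 0 / 0 0 10 0 / 0 0 0 0

F...
....
..F.
....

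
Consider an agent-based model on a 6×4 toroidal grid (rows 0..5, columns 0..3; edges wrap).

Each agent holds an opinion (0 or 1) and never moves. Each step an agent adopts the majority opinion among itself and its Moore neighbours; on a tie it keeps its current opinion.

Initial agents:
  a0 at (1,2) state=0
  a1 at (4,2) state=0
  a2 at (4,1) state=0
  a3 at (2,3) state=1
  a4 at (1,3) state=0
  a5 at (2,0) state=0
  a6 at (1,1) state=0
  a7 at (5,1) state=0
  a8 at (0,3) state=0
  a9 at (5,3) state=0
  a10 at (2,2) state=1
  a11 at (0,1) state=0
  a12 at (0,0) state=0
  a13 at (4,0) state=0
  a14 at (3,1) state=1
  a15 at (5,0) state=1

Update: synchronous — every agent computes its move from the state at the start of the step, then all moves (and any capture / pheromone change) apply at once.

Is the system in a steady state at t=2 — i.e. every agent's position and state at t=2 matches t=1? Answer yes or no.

no

t=1: a0@(1,2):0 a1@(4,2):0 a2@(4,1):0 a3@(2,3):0 a4@(1,3):0 a5@(2,0):0 a6@(1,1):0 a7@(5,1):0 a8@(0,3):0 a9@(5,3):0 a10@(2,2):1 a11@(0,1):0 a12@(0,0):0 a13@(4,0):0 a14@(3,1):0 a15@(5,0):0
t=2: a0@(1,2):0 a1@(4,2):0 a2@(4,1):0 a3@(2,3):0 a4@(1,3):0 a5@(2,0):0 a6@(1,1):0 a7@(5,1):0 a8@(0,3):0 a9@(5,3):0 a10@(2,2):0 a11@(0,1):0 a12@(0,0):0 a13@(4,0):0 a14@(3,1):0 a15@(5,0):0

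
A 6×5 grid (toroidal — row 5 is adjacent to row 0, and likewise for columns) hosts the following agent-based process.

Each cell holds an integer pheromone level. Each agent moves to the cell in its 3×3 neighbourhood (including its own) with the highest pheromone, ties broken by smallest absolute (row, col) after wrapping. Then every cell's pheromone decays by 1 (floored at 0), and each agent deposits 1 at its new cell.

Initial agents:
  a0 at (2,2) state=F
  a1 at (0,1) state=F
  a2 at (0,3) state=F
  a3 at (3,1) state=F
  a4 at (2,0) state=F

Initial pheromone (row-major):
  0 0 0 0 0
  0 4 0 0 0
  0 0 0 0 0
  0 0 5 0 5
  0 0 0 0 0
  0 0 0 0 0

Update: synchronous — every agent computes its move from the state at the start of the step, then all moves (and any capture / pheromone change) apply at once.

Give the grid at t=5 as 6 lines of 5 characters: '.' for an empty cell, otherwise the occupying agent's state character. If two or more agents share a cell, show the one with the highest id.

.....
.F...
.....
..F.F
.....
.....

t=1: a0@(3,2) a1@(1,1) a2@(0,2) a3@(3,2) a4@(3,4) | pheromone: 0 0 1 0 0 / 0 4 0 0 0 / 0 0 0 0 0 / 0 0 6 0 5 / 0 0 0 0 0 / 0 0 0 0 0
t=2: a0@(3,2) a1@(1,1) a2@(1,1) a3@(3,2) a4@(3,4) | pheromone: 0 0 0 0 0 / 0 5 0 0 0 / 0 0 0 0 0 / 0 0 7 0 5 / 0 0 0 0 0 / 0 0 0 0 0
t=3: a0@(3,2) a1@(1,1) a2@(1,1) a3@(3,2) a4@(3,4) | pheromone: 0 0 0 0 0 / 0 6 0 0 0 / 0 0 0 0 0 / 0 0 8 0 5 / 0 0 0 0 0 / 0 0 0 0 0
t=4: a0@(3,2) a1@(1,1) a2@(1,1) a3@(3,2) a4@(3,4) | pheromone: 0 0 0 0 0 / 0 7 0 0 0 / 0 0 0 0 0 / 0 0 9 0 5 / 0 0 0 0 0 / 0 0 0 0 0
t=5: a0@(3,2) a1@(1,1) a2@(1,1) a3@(3,2) a4@(3,4) | pheromone: 0 0 0 0 0 / 0 8 0 0 0 / 0 0 0 0 0 / 0 0 10 0 5 / 0 0 0 0 0 / 0 0 0 0 0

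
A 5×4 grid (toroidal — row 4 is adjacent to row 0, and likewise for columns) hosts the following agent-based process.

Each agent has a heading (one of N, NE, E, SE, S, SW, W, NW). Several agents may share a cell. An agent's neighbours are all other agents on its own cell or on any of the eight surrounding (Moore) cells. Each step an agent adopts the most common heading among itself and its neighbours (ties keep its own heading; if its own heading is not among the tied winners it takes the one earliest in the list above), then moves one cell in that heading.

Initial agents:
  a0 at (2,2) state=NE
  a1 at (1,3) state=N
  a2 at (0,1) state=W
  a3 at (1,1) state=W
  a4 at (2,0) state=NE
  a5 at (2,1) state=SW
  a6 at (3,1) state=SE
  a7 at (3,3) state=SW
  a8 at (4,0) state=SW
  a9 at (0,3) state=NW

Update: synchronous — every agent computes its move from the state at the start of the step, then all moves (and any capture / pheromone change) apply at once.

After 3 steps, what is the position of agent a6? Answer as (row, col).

(1, 2)

t=1: a0@(3,1):SW a1@(0,0):NE a2@(0,0):W a3@(1,0):W a4@(3,3):SW a5@(1,2):NE a6@(2,2):NE a7@(4,2):SW a8@(0,3):SW a9@(4,2):NW
t=2: a0@(4,0):SW a1@(0,3):W a2@(0,3):W a3@(1,3):W a4@(4,2):SW a5@(0,3):NE a6@(1,3):NE a7@(0,1):SW a8@(1,2):SW a9@(0,1):SW
t=3: a0@(0,3):SW a1@(0,2):W a2@(0,2):W a3@(1,2):W a4@(0,1):SW a5@(1,2):SW a6@(1,2):W a7@(1,0):SW a8@(2,1):SW a9@(1,0):SW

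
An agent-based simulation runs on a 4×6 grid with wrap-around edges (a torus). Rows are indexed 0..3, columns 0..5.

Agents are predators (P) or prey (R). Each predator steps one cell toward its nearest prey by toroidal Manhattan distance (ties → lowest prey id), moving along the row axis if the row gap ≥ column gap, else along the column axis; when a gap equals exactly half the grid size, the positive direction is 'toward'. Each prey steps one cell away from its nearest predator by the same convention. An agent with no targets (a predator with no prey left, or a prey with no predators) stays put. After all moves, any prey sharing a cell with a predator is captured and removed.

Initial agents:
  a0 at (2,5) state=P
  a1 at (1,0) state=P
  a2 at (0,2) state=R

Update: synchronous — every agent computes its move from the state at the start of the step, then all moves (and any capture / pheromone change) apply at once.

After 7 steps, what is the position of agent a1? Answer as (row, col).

t=1: a0@(2,0):P a1@(1,1):P a2@(0,3):R
t=2: a0@(2,1):P a1@(1,2):P a2@(0,4):R
t=3: a0@(2,2):P a1@(1,3):P a2@(0,5):R
t=4: a0@(2,3):P a1@(1,4):P a2@(0,0):R
t=5: a0@(2,4):P a1@(1,5):P a2@(0,1):R
t=6: a0@(2,5):P a1@(1,0):P a2@(0,2):R
t=7: a0@(2,0):P a1@(1,1):P a2@(0,3):R

(1, 1)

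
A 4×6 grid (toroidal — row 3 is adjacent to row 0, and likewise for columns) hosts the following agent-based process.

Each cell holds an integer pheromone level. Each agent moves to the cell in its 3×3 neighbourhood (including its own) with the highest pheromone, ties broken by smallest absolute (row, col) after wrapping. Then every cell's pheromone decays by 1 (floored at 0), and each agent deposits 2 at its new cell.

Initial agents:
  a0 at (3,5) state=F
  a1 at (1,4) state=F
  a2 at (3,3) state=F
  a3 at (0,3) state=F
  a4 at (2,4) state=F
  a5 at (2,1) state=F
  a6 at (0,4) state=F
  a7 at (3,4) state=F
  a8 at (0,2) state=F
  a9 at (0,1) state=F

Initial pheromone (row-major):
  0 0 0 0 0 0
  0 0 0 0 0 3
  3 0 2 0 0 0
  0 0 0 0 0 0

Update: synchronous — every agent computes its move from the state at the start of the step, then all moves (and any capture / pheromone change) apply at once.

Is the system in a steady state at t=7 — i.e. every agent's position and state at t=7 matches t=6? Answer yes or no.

t=1: a0@(2,0) a1@(1,5) a2@(2,2) a3@(0,2) a4@(1,5) a5@(2,0) a6@(1,5) a7@(0,3) a8@(0,1) a9@(0,0) | pheromone: 2 2 2 2 0 0 / 0 0 0 0 0 8 / 6 0 3 0 0 0 / 0 0 0 0 0 0
t=2: a0@(1,5) a1@(1,5) a2@(2,2) a3@(0,1) a4@(1,5) a5@(1,5) a6@(1,5) a7@(0,2) a8@(0,0) a9@(1,5) | pheromone: 3 3 3 1 0 0 / 0 0 0 0 0 19 / 5 0 4 0 0 0 / 0 0 0 0 0 0
t=3: a0@(1,5) a1@(1,5) a2@(2,2) a3@(0,0) a4@(1,5) a5@(1,5) a6@(1,5) a7@(0,1) a8@(1,5) a9@(1,5) | pheromone: 4 4 2 0 0 0 / 0 0 0 0 0 32 / 4 0 5 0 0 0 / 0 0 0 0 0 0
t=4: a0@(1,5) a1@(1,5) a2@(2,2) a3@(1,5) a4@(1,5) a5@(1,5) a6@(1,5) a7@(0,0) a8@(1,5) a9@(1,5) | pheromone: 5 3 1 0 0 0 / 0 0 0 0 0 47 / 3 0 6 0 0 0 / 0 0 0 0 0 0
t=5: a0@(1,5) a1@(1,5) a2@(2,2) a3@(1,5) a4@(1,5) a5@(1,5) a6@(1,5) a7@(1,5) a8@(1,5) a9@(1,5) | pheromone: 4 2 0 0 0 0 / 0 0 0 0 0 64 / 2 0 7 0 0 0 / 0 0 0 0 0 0
t=6: a0@(1,5) a1@(1,5) a2@(2,2) a3@(1,5) a4@(1,5) a5@(1,5) a6@(1,5) a7@(1,5) a8@(1,5) a9@(1,5) | pheromone: 3 1 0 0 0 0 / 0 0 0 0 0 81 / 1 0 8 0 0 0 / 0 0 0 0 0 0
t=7: a0@(1,5) a1@(1,5) a2@(2,2) a3@(1,5) a4@(1,5) a5@(1,5) a6@(1,5) a7@(1,5) a8@(1,5) a9@(1,5) | pheromone: 2 0 0 0 0 0 / 0 0 0 0 0 98 / 0 0 9 0 0 0 / 0 0 0 0 0 0

yes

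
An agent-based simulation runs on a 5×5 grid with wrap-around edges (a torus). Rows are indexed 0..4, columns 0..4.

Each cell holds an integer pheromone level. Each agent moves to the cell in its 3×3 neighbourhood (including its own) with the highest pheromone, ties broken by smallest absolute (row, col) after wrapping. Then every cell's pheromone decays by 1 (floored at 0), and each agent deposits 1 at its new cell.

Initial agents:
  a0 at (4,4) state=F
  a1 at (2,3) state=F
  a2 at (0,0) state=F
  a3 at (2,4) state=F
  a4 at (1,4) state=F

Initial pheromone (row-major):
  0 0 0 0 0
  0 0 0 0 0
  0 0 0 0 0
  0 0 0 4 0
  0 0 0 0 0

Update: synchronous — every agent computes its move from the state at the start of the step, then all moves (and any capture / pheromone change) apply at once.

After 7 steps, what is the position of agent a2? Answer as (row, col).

t=1: a0@(3,3) a1@(3,3) a2@(0,0) a3@(3,3) a4@(0,0) | pheromone: 2 0 0 0 0 / 0 0 0 0 0 / 0 0 0 0 0 / 0 0 0 6 0 / 0 0 0 0 0
t=2: a0@(3,3) a1@(3,3) a2@(0,0) a3@(3,3) a4@(0,0) | pheromone: 3 0 0 0 0 / 0 0 0 0 0 / 0 0 0 0 0 / 0 0 0 8 0 / 0 0 0 0 0
t=3: a0@(3,3) a1@(3,3) a2@(0,0) a3@(3,3) a4@(0,0) | pheromone: 4 0 0 0 0 / 0 0 0 0 0 / 0 0 0 0 0 / 0 0 0 10 0 / 0 0 0 0 0
t=4: a0@(3,3) a1@(3,3) a2@(0,0) a3@(3,3) a4@(0,0) | pheromone: 5 0 0 0 0 / 0 0 0 0 0 / 0 0 0 0 0 / 0 0 0 12 0 / 0 0 0 0 0
t=5: a0@(3,3) a1@(3,3) a2@(0,0) a3@(3,3) a4@(0,0) | pheromone: 6 0 0 0 0 / 0 0 0 0 0 / 0 0 0 0 0 / 0 0 0 14 0 / 0 0 0 0 0
t=6: a0@(3,3) a1@(3,3) a2@(0,0) a3@(3,3) a4@(0,0) | pheromone: 7 0 0 0 0 / 0 0 0 0 0 / 0 0 0 0 0 / 0 0 0 16 0 / 0 0 0 0 0
t=7: a0@(3,3) a1@(3,3) a2@(0,0) a3@(3,3) a4@(0,0) | pheromone: 8 0 0 0 0 / 0 0 0 0 0 / 0 0 0 0 0 / 0 0 0 18 0 / 0 0 0 0 0

(0, 0)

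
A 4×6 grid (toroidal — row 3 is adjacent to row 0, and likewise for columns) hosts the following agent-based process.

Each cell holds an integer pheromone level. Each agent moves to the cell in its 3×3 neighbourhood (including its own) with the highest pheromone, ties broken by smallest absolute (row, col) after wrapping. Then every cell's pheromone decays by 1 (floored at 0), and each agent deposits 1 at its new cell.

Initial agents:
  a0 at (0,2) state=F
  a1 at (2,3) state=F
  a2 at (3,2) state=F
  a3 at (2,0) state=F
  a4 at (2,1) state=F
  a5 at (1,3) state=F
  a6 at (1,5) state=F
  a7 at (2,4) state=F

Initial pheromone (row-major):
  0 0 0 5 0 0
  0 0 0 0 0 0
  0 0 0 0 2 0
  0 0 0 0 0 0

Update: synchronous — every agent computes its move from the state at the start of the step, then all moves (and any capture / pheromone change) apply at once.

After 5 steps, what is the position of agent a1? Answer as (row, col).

(2, 4)

t=1: a0@(0,3) a1@(2,4) a2@(0,3) a3@(1,0) a4@(1,0) a5@(0,3) a6@(2,4) a7@(2,4) | pheromone: 0 0 0 7 0 0 / 2 0 0 0 0 0 / 0 0 0 0 4 0 / 0 0 0 0 0 0
t=2: a0@(0,3) a1@(2,4) a2@(0,3) a3@(1,0) a4@(1,0) a5@(0,3) a6@(2,4) a7@(2,4) | pheromone: 0 0 0 9 0 0 / 3 0 0 0 0 0 / 0 0 0 0 6 0 / 0 0 0 0 0 0
t=3: a0@(0,3) a1@(2,4) a2@(0,3) a3@(1,0) a4@(1,0) a5@(0,3) a6@(2,4) a7@(2,4) | pheromone: 0 0 0 11 0 0 / 4 0 0 0 0 0 / 0 0 0 0 8 0 / 0 0 0 0 0 0
t=4: a0@(0,3) a1@(2,4) a2@(0,3) a3@(1,0) a4@(1,0) a5@(0,3) a6@(2,4) a7@(2,4) | pheromone: 0 0 0 13 0 0 / 5 0 0 0 0 0 / 0 0 0 0 10 0 / 0 0 0 0 0 0
t=5: a0@(0,3) a1@(2,4) a2@(0,3) a3@(1,0) a4@(1,0) a5@(0,3) a6@(2,4) a7@(2,4) | pheromone: 0 0 0 15 0 0 / 6 0 0 0 0 0 / 0 0 0 0 12 0 / 0 0 0 0 0 0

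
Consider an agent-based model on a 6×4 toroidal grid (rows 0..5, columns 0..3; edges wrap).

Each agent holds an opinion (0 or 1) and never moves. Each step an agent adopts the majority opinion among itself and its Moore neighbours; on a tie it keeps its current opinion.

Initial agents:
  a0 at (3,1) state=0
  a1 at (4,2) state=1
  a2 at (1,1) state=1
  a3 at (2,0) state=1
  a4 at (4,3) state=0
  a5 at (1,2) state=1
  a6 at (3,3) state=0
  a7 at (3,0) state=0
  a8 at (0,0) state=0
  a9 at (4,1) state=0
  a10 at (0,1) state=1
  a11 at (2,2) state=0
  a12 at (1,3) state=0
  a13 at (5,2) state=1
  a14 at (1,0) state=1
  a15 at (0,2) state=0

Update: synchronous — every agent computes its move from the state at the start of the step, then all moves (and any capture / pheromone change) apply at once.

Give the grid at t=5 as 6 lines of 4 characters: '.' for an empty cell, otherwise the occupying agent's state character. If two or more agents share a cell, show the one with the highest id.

111.
1111
0.0.
00.0
.000
..1.

t=1: a0@(3,1):0 a1@(4,2):0 a2@(1,1):1 a3@(2,0):0 a4@(4,3):0 a5@(1,2):1 a6@(3,3):0 a7@(3,0):0 a8@(0,0):1 a9@(4,1):0 a10@(0,1):1 a11@(2,2):0 a12@(1,3):0 a13@(5,2):1 a14@(1,0):1 a15@(0,2):1
t=2: a0@(3,1):0 a1@(4,2):0 a2@(1,1):1 a3@(2,0):0 a4@(4,3):0 a5@(1,2):1 a6@(3,3):0 a7@(3,0):0 a8@(0,0):1 a9@(4,1):0 a10@(0,1):1 a11@(2,2):0 a12@(1,3):1 a13@(5,2):1 a14@(1,0):1 a15@(0,2):1
t=3: (unchanged — steady state)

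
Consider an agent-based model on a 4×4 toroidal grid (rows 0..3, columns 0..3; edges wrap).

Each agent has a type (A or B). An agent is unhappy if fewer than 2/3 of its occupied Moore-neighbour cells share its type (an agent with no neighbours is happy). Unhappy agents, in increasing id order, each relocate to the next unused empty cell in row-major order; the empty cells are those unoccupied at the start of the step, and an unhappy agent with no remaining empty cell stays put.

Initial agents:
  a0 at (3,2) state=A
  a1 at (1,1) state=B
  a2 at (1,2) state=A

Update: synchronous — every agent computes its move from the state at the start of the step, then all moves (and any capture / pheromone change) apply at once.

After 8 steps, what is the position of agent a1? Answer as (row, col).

t=1: a0@(3,2):A a1@(0,0):B a2@(0,1):A
t=2: a0@(3,2):A a1@(0,2):B a2@(0,3):A
t=3: a0@(0,0):A a1@(0,1):B a2@(1,0):A
t=4: a0@(0,2):A a1@(0,3):B a2@(1,1):A
t=5: a0@(0,0):A a1@(0,1):B a2@(1,1):A
t=6: a0@(0,2):A a1@(0,3):B a2@(1,0):A
t=7: a0@(0,0):A a1@(0,1):B a2@(1,1):A
t=8: a0@(0,2):A a1@(0,3):B a2@(1,0):A

(0, 3)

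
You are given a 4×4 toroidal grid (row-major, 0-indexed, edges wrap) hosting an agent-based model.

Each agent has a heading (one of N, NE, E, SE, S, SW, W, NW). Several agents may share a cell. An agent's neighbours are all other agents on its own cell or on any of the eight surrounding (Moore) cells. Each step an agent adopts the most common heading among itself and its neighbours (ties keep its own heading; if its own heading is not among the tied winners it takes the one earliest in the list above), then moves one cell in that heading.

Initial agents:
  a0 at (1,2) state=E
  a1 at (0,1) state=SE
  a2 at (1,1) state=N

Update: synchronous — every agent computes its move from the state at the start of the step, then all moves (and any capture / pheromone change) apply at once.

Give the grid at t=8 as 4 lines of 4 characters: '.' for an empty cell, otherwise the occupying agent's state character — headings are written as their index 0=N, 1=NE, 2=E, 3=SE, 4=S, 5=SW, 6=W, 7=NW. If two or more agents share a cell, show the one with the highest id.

t=1: a0@(1,3):E a1@(1,2):SE a2@(0,1):N
t=2: a0@(1,0):E a1@(2,3):SE a2@(3,1):N
t=3: a0@(1,1):E a1@(3,0):SE a2@(2,1):N
t=4: a0@(1,2):E a1@(0,1):SE a2@(1,1):N
t=5: a0@(1,3):E a1@(1,2):SE a2@(0,1):N
t=6: a0@(1,0):E a1@(2,3):SE a2@(3,1):N
t=7: a0@(1,1):E a1@(3,0):SE a2@(2,1):N
t=8: a0@(1,2):E a1@(0,1):SE a2@(1,1):N

.3..
.02.
....
....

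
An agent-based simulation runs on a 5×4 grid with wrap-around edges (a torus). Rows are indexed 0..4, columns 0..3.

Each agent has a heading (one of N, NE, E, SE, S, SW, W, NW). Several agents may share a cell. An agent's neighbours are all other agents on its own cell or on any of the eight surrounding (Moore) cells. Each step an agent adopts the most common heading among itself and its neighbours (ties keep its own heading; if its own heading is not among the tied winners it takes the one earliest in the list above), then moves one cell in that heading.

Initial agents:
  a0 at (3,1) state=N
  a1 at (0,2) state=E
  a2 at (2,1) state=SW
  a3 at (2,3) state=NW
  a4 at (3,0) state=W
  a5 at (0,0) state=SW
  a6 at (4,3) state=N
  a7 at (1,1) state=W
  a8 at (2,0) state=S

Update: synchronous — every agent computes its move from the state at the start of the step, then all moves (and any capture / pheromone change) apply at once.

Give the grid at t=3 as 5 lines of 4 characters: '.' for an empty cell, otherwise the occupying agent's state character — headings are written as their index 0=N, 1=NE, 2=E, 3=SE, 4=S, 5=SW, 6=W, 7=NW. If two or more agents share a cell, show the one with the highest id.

00..
..00
....
....
00..

t=1: a0@(2,1):N a1@(0,3):E a2@(2,0):W a3@(1,2):NW a4@(2,0):N a5@(1,3):SW a6@(3,3):N a7@(2,0):SW a8@(2,3):W
t=2: a0@(1,1):N a1@(0,0):E a2@(1,0):N a3@(0,1):NW a4@(1,0):N a5@(2,2):SW a6@(2,3):N a7@(1,0):N a8@(2,2):W
t=3: a0@(0,1):N a1@(4,0):N a2@(0,0):N a3@(4,1):N a4@(0,0):N a5@(1,2):N a6@(1,3):N a7@(0,0):N a8@(1,2):N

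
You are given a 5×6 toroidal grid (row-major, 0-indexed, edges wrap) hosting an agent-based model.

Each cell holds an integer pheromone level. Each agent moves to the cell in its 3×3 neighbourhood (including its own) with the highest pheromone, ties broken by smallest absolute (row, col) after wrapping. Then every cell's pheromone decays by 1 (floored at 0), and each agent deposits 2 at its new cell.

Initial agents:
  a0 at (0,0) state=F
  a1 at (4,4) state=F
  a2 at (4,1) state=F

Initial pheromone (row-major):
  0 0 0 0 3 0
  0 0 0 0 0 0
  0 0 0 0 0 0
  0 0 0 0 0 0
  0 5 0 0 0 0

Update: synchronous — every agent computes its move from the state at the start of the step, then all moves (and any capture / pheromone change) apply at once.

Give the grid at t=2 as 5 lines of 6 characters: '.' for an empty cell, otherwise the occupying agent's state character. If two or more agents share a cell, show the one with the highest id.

....F.
......
......
......
.F....

t=1: a0@(4,1) a1@(0,4) a2@(4,1) | pheromone: 0 0 0 0 4 0 / 0 0 0 0 0 0 / 0 0 0 0 0 0 / 0 0 0 0 0 0 / 0 8 0 0 0 0
t=2: a0@(4,1) a1@(0,4) a2@(4,1) | pheromone: 0 0 0 0 5 0 / 0 0 0 0 0 0 / 0 0 0 0 0 0 / 0 0 0 0 0 0 / 0 11 0 0 0 0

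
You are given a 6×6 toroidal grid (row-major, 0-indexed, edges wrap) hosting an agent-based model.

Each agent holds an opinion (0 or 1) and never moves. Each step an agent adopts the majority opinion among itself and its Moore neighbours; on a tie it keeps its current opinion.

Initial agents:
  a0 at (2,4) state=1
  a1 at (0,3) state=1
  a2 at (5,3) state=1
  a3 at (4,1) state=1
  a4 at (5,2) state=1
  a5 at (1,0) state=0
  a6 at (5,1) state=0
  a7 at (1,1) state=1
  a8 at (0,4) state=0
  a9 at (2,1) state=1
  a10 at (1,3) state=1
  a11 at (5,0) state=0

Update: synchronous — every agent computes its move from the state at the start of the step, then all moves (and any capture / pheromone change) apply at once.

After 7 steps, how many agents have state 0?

t=1: a0@(2,4):1 a1@(0,3):1 a2@(5,3):1 a3@(4,1):1 a4@(5,2):1 a5@(1,0):1 a6@(5,1):0 a7@(1,1):1 a8@(0,4):1 a9@(2,1):1 a10@(1,3):1 a11@(5,0):0
t=2: (unchanged — steady state)

2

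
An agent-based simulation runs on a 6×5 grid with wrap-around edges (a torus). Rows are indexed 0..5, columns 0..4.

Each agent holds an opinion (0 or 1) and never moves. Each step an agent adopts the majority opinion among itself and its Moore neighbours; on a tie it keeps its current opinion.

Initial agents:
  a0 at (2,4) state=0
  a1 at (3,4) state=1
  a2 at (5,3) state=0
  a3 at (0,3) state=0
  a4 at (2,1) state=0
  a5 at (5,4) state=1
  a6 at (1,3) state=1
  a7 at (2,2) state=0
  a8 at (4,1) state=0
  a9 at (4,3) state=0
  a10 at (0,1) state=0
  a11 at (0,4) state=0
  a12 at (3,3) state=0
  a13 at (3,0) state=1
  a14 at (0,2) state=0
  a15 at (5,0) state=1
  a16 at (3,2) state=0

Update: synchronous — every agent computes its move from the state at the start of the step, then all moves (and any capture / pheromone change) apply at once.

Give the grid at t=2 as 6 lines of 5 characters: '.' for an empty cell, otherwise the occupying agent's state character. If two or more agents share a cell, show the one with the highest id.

t=1: a0@(2,4):1 a1@(3,4):0 a2@(5,3):0 a3@(0,3):0 a4@(2,1):0 a5@(5,4):0 a6@(1,3):0 a7@(2,2):0 a8@(4,1):0 a9@(4,3):0 a10@(0,1):0 a11@(0,4):0 a12@(3,3):0 a13@(3,0):0 a14@(0,2):0 a15@(5,0):0 a16@(3,2):0
t=2: a0@(2,4):0 a1@(3,4):0 a2@(5,3):0 a3@(0,3):0 a4@(2,1):0 a5@(5,4):0 a6@(1,3):0 a7@(2,2):0 a8@(4,1):0 a9@(4,3):0 a10@(0,1):0 a11@(0,4):0 a12@(3,3):0 a13@(3,0):0 a14@(0,2):0 a15@(5,0):0 a16@(3,2):0

.0000
...0.
.00.0
0.000
.0.0.
0..00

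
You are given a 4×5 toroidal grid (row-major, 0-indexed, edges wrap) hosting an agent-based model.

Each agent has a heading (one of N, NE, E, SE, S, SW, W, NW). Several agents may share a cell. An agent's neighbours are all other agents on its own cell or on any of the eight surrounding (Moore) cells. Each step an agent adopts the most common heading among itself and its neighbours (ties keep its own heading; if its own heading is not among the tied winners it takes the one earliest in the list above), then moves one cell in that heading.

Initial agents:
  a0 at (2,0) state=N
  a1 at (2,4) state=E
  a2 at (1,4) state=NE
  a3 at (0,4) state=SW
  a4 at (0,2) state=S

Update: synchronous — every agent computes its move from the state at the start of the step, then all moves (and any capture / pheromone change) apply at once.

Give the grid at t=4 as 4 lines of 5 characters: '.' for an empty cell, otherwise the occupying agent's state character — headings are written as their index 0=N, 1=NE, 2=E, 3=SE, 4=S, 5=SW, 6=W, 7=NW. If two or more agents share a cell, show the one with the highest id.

5.4..
...1.
0..2.
.....

t=1: a0@(1,0):N a1@(2,0):E a2@(0,0):NE a3@(1,3):SW a4@(1,2):S
t=2: a0@(0,0):N a1@(2,1):E a2@(3,1):NE a3@(2,2):SW a4@(2,2):S
t=3: a0@(3,0):N a1@(2,2):E a2@(2,2):NE a3@(3,1):SW a4@(3,2):S
t=4: a0@(2,0):N a1@(2,3):E a2@(1,3):NE a3@(0,0):SW a4@(0,2):S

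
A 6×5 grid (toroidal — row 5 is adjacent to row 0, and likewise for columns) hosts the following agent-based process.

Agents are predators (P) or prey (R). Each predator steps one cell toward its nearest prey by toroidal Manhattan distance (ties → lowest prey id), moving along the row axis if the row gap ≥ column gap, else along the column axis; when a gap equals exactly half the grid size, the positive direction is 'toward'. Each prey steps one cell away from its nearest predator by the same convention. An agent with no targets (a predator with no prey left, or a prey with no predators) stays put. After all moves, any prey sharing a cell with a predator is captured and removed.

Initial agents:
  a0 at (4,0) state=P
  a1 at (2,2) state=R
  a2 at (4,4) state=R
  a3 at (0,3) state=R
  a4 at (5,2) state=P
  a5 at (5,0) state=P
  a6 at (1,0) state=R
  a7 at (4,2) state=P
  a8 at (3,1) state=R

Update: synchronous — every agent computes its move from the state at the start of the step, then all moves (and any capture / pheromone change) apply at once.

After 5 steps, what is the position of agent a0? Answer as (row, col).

(4, 0)

t=1: a0@(4,4):P a1@(1,2):R a2@(4,3):R a3@(1,3):R a4@(0,2):P a5@(4,0):P a6@(2,0):R a7@(3,2):P a8@(2,1):R
t=2: a0@(4,3):P a2@(4,2):R a3@(2,3):R a4@(1,2):P a5@(4,4):P a6@(1,0):R a7@(2,2):P a8@(1,1):R
t=3: a0@(4,2):P a2@(4,1):R a3@(2,4):R a4@(1,1):P a5@(4,3):P a6@(1,4):R a7@(2,3):P a8@(1,0):R
t=4: a0@(4,1):P a2@(4,0):R a3@(2,0):R a4@(1,0):P a5@(4,2):P a6@(1,3):R a7@(2,4):P a8@(1,4):R
t=5: a0@(4,0):P a2@(4,4):R a3@(3,0):R a4@(2,0):P a5@(4,1):P a6@(1,2):R a7@(2,0):P a8@(1,3):R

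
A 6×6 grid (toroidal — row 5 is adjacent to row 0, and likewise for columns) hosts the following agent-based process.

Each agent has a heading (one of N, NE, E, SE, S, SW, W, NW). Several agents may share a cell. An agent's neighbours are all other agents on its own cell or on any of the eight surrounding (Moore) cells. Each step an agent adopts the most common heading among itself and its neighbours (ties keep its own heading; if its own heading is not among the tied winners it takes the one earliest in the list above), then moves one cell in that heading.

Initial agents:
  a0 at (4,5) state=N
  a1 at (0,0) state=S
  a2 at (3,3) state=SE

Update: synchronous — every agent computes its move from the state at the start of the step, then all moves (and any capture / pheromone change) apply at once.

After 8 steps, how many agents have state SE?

1

t=1: a0@(3,5):N a1@(1,0):S a2@(4,4):SE
t=2: a0@(2,5):N a1@(2,0):S a2@(5,5):SE
t=3: a0@(1,5):N a1@(3,0):S a2@(0,0):SE
t=4: a0@(0,5):N a1@(4,0):S a2@(1,1):SE
t=5: a0@(5,5):N a1@(5,0):S a2@(2,2):SE
t=6: a0@(4,5):N a1@(0,0):S a2@(3,3):SE
t=7: a0@(3,5):N a1@(1,0):S a2@(4,4):SE
t=8: a0@(2,5):N a1@(2,0):S a2@(5,5):SE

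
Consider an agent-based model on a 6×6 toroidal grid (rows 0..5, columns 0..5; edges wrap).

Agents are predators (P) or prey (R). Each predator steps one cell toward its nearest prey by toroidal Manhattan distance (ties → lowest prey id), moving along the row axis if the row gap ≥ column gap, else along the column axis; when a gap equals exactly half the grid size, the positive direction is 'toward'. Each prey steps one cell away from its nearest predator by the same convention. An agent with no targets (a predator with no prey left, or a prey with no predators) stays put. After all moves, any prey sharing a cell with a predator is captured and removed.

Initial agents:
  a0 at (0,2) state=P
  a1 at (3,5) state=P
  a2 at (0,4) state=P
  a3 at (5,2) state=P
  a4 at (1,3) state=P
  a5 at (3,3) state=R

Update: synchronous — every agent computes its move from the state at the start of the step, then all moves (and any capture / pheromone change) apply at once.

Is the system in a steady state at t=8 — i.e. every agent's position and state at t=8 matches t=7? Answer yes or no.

t=1: a0@(1,2):P a1@(3,4):P a2@(1,4):P a3@(4,2):P a4@(2,3):P a5@(3,2):R
t=2: a0@(2,2):P a1@(3,3):P a2@(2,4):P a3@(3,2):P a4@(3,3):P
t=3: (unchanged — steady state)

yes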